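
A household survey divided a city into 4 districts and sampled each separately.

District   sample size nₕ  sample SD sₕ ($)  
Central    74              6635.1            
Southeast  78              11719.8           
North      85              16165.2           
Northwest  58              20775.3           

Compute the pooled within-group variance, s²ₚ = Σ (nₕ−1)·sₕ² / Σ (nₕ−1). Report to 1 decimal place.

207361939.2

Degrees of freedom: 73 + 77 + 84 + 57 = 291.
Σ(nₕ−1)sₕ² = 73·44024552.01 + 77·137353712.04 + 84·261313691.04 + 57·431613090.09 = 60342324306.3.
s²ₚ = 60342324306.3 / 291 = 207361939.197... → 207361939.2.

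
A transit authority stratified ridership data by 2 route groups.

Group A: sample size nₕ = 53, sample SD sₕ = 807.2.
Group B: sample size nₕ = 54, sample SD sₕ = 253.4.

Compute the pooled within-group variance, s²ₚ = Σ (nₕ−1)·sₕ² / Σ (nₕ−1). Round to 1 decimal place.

355094.7

A: (53−1)·807.2² = 52·651571.84 = 33881735.68
B: (54−1)·253.4² = 53·64211.56 = 3403212.68
Numerator = 37284948.36; denominator = Σ(nₕ−1) = 105.
s²ₚ = 37284948.36/105 = 355094.746... → 355094.7.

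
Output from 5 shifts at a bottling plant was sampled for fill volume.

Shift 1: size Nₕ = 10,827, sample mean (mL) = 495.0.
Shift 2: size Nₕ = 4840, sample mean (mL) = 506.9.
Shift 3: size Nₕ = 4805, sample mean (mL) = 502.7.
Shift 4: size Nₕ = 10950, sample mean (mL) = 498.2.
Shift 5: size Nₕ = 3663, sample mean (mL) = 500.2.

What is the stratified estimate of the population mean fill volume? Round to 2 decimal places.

499.24

x̄_st = (Σ Nₕx̄ₕ) / (Σ Nₕ) = (10827·495.0 + 4840·506.9 + 4805·502.7 + 10950·498.2 + 3663·500.2) / 35085
= 17515757.1 / 35085 = 499.2378... → 499.24.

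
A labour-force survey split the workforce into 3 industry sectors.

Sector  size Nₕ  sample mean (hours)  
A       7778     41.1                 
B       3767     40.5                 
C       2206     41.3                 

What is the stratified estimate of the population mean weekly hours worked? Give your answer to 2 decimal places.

40.97

x̄_st = (Σ Nₕx̄ₕ) / (Σ Nₕ) = (7778·41.1 + 3767·40.5 + 2206·41.3) / 13751
= 563347.1 / 13751 = 40.9677... → 40.97.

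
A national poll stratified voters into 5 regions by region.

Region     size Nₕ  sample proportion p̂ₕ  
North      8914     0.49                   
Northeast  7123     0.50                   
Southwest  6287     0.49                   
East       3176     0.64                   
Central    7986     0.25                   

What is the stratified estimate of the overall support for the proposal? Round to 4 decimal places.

0.4491

N = 8914 + 7123 + 6287 + 3176 + 7986 = 33486.
Overall proportion = Σ (Nₕ/N)·p̂ₕ.
Σ Nₕp̂ₕ = 4367.86 + 3561.5 + 3080.63 + 2032.64 + 1996.5 = 15039.13.
15039.13 / 33486 = 0.449117... → 0.4491.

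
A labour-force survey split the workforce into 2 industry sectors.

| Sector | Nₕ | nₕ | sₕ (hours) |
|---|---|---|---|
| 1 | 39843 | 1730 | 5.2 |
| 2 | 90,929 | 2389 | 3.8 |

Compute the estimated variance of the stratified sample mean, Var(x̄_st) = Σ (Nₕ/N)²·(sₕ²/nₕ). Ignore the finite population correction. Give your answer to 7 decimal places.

0.0043732

N = 130772; Wₕ = Nₕ/N.
sector 1: (39843/130772)²·5.2²/1730 = 0.0014508921
sector 2: (90929/130772)²·3.8²/2389 = 0.0029223104
Sum = 0.0043732025 → 0.0043732.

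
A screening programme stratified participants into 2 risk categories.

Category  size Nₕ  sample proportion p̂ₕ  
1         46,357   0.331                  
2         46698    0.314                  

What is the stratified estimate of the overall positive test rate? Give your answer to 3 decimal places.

Wₕ = Nₕ/N with N = 93055: 0.4982, 0.5018.
p̂_st = 0.4982·0.331 + 0.5018·0.314 ≈ 0.32247... → 0.322.

0.322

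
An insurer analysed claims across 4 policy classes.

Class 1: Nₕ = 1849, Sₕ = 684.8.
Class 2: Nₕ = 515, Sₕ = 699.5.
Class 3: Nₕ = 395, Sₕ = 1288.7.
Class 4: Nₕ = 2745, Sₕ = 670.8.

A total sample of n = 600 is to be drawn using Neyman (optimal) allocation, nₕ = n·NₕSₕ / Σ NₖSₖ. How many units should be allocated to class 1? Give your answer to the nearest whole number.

Σ NₕSₕ = 1849·684.8 + 515·699.5 + 395·1288.7 + 2745·670.8 = 3976820.2.
Share for 1: 1266195.2/3976820.2 = 0.31839.
n_1 = 600 × 0.31839 = 191.036... → 191.

191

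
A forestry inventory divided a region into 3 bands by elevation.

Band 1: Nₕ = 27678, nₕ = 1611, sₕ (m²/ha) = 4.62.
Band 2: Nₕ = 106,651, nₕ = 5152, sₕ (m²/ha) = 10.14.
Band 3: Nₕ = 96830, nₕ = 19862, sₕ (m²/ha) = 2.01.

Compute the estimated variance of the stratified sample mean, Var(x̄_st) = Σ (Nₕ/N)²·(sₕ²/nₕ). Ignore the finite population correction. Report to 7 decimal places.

N = 231159. Term for each stratum: Wₕ²sₕ²/nₕ.
Var(x̄_st) = 0.0001899486 + 0.0042482328 + 0.0000356917 = 0.0044738731 → 0.0044739.

0.0044739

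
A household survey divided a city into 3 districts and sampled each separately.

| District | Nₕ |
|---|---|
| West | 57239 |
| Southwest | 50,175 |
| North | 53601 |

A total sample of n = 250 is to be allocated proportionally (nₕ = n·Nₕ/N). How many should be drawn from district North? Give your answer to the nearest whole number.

Share of district North = 53601/161015 = 0.33289.
Allocate 250 × 0.33289 = 83.224... → 83.

83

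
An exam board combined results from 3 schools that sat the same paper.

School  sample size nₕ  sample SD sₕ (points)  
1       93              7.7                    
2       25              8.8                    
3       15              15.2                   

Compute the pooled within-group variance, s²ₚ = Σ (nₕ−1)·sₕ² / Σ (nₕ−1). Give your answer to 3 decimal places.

Degrees of freedom: 92 + 24 + 14 = 130.
Σ(nₕ−1)sₕ² = 92·59.29 + 24·77.44 + 14·231.04 = 10547.8.
s²ₚ = 10547.8 / 130 = 81.13692... → 81.137.

81.137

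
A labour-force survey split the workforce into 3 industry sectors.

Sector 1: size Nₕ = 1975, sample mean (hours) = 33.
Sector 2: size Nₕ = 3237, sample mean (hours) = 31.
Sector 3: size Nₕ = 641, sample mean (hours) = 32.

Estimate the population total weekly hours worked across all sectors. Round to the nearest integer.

1: 1975·33 = 65175
2: 3237·31 = 100347
3: 641·32 = 20512
τ̂ = Σ Nₕx̄ₕ = 186034.

186034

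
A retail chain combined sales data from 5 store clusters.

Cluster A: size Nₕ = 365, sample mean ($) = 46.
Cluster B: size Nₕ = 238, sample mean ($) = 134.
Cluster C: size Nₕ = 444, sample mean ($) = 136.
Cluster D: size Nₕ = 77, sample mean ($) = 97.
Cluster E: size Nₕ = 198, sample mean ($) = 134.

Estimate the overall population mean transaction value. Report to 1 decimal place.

108.2

x̄_st = (Σ Nₕx̄ₕ) / (Σ Nₕ) = (365·46 + 238·134 + 444·136 + 77·97 + 198·134) / 1322
= 143067 / 1322 = 108.220... → 108.2.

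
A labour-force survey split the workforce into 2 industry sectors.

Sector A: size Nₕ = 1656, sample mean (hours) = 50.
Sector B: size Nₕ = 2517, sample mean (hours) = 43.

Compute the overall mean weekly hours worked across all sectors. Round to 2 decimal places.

N = 1656 + 2517 = 4173.
The stratified mean weights each stratum mean by its population share Nₕ/N.
Σ Nₕx̄ₕ = 1656·50 + 2517·43 = 82800 + 108231 = 191031.
Divide by N: 191031 / 4173 = 45.7779... → 45.78.

45.78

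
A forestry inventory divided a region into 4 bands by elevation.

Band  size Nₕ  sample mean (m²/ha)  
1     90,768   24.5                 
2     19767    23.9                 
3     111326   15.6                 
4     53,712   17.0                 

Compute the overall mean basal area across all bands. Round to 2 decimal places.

x̄_st = (Σ Nₕx̄ₕ) / (Σ Nₕ) = (90768·24.5 + 19767·23.9 + 111326·15.6 + 53712·17.0) / 275573
= 5346036.9 / 275573 = 19.3997... → 19.40.

19.40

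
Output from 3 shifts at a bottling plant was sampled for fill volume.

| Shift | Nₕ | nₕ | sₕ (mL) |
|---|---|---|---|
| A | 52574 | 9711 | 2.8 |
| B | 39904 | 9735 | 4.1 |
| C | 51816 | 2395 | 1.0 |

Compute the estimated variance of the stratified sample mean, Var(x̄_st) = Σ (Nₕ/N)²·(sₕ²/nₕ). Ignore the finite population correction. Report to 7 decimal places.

N = 144294; Wₕ = Nₕ/N.
shift A: (52574/144294)²·2.8²/9711 = 0.0001071760
shift B: (39904/144294)²·4.1²/9735 = 0.0001320590
shift C: (51816/144294)²·1.0²/2395 = 0.0000538426
Sum = 0.0002930776 → 0.0002931.

0.0002931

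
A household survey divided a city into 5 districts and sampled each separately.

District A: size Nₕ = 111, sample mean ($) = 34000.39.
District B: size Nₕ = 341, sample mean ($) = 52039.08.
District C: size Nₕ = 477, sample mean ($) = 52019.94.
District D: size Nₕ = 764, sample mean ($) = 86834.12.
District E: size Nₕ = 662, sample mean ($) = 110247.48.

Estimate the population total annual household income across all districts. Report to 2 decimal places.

185657980.39

A: 111·34000.39 = 3774043.29
B: 341·52039.08 = 17745326.28
C: 477·52019.94 = 24813511.38
D: 764·86834.12 = 66341267.68
E: 662·110247.48 = 72983831.76
τ̂ = Σ Nₕx̄ₕ = 185657980.39.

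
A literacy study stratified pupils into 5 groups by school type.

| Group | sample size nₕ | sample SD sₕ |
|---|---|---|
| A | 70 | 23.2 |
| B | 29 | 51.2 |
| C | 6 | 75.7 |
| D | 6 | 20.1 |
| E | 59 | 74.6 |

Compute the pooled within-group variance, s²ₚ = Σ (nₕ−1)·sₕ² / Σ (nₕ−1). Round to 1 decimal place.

2812.1

A: (70−1)·23.2² = 69·538.24 = 37138.56
B: (29−1)·51.2² = 28·2621.44 = 73400.32
C: (6−1)·75.7² = 5·5730.49 = 28652.45
D: (6−1)·20.1² = 5·404.01 = 2020.05
E: (59−1)·74.6² = 58·5565.16 = 322779.28
Numerator = 463990.66; denominator = Σ(nₕ−1) = 165.
s²ₚ = 463990.66/165 = 2812.065... → 2812.1.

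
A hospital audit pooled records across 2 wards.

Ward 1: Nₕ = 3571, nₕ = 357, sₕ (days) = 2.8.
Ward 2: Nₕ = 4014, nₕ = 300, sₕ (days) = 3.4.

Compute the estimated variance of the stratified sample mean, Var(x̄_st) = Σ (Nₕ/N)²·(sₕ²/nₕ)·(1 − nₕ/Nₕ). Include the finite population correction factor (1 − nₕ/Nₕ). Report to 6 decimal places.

0.014366

N = 7585; Wₕ = Nₕ/N.
ward 1: (3571/7585)²·2.8²/357·(1 − 357/3571) = 0.004380991
ward 2: (4014/7585)²·3.4²/300·(1 − 300/4014) = 0.009984922
Sum = 0.014365913 → 0.014366.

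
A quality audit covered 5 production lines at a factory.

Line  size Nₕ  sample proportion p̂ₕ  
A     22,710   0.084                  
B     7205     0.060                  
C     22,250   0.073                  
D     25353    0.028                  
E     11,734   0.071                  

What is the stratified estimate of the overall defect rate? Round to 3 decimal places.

N = 22710 + 7205 + 22250 + 25353 + 11734 = 89252.
Overall proportion = Σ (Nₕ/N)·p̂ₕ.
Σ Nₕp̂ₕ = 1907.64 + 432.3 + 1624.25 + 709.884 + 833.114 = 5507.188.
5507.188 / 89252 = 0.06170... → 0.062.

0.062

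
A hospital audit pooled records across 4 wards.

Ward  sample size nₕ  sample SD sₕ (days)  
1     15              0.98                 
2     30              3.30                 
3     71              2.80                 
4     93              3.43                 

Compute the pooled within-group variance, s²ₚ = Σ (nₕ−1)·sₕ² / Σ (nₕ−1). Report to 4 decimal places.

9.5631

Degrees of freedom: 14 + 29 + 70 + 92 = 205.
Σ(nₕ−1)sₕ² = 14·0.9604 + 29·10.89 + 70·7.84 + 92·11.7649 = 1960.4264.
s²ₚ = 1960.4264 / 205 = 9.563056... → 9.5631.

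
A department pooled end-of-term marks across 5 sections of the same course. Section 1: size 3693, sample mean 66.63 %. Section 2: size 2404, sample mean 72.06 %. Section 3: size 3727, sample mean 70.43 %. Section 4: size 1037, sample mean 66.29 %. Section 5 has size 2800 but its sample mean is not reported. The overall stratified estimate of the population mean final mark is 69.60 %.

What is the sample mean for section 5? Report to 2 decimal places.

Σ Nₕx̄ₕ = N·μ, so 2800·x̄_5 = 13661·69.60 − (3693·66.63 + 2404·72.06 + 3727·70.43 + 1037·66.29).
= 950805.6 − 750532.17 = 200273.43.
x̄_5 = 200273.43 / 2800 = 71.5262... → 71.53.

71.53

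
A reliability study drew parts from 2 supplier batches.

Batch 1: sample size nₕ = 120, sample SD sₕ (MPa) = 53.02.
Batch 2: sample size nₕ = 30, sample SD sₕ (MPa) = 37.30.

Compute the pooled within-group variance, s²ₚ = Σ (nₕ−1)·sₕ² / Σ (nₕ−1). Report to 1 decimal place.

2532.9

1: (120−1)·53.02² = 119·2811.1204 = 334523.3276
2: (30−1)·37.30² = 29·1391.29 = 40347.41
Numerator = 374870.7376; denominator = Σ(nₕ−1) = 148.
s²ₚ = 374870.7376/148 = 2532.910... → 2532.9.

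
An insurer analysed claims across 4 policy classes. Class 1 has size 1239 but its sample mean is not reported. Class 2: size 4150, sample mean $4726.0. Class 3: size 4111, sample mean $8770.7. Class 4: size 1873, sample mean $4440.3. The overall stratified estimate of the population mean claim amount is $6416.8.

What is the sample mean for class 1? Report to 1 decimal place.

7257.7

N = 1239 + 4150 + 4111 + 1873 = 11373.
Overall total = μ·N = 6416.8·11373 = 72978266.4.
Subtract the known strata: 4150·4726.0 + 4111·8770.7 + 1873·4440.3 = 63985929.6.
Remaining total for class 1: 72978266.4 − 63985929.6 = 8992336.8.
Divide by its size: 8992336.8 / 1239 = 7257.738... → 7257.7.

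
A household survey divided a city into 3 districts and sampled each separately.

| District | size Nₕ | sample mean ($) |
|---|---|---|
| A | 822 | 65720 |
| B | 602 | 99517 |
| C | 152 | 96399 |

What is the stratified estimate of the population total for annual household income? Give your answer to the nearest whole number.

128583722

A: 822·65720 = 54021840
B: 602·99517 = 59909234
C: 152·96399 = 14652648
τ̂ = Σ Nₕx̄ₕ = 128583722.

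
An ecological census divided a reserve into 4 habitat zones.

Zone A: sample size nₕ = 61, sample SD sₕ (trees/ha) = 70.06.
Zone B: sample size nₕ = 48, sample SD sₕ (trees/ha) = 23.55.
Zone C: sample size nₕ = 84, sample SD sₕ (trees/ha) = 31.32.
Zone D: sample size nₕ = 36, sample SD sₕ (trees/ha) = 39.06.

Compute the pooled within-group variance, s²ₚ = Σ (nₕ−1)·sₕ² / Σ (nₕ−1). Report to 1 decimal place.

2023.9

Degrees of freedom: 60 + 47 + 83 + 35 = 225.
Σ(nₕ−1)sₕ² = 60·4908.4036 + 47·554.6025 + 83·980.9424 + 35·1525.6836 = 455387.6787.
s²ₚ = 455387.6787 / 225 = 2023.945... → 2023.9.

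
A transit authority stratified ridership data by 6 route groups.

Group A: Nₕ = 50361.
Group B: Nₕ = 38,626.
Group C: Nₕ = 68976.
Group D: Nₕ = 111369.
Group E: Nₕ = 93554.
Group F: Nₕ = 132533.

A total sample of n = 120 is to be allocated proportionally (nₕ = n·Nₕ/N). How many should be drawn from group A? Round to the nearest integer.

12

N = 50361 + 38626 + 68976 + 111369 + 93554 + 132533 = 495419.
n_A = 120·50361/495419 = 12.198... → 12.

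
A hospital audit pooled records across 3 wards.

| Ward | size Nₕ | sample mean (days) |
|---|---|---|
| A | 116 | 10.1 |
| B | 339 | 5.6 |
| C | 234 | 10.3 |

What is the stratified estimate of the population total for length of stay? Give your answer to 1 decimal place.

A: 116·10.1 = 1171.6
B: 339·5.6 = 1898.4
C: 234·10.3 = 2410.2
τ̂ = Σ Nₕx̄ₕ = 5480.2.

5480.2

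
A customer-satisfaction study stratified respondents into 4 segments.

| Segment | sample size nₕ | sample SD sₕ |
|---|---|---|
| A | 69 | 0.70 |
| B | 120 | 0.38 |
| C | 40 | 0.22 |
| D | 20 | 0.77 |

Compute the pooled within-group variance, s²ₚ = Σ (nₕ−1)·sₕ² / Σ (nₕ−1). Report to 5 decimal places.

Degrees of freedom: 68 + 119 + 39 + 19 = 245.
Σ(nₕ−1)sₕ² = 68·0.49 + 119·0.1444 + 39·0.0484 + 19·0.5929 = 63.6563.
s²ₚ = 63.6563 / 245 = 0.2598216... → 0.25982.

0.25982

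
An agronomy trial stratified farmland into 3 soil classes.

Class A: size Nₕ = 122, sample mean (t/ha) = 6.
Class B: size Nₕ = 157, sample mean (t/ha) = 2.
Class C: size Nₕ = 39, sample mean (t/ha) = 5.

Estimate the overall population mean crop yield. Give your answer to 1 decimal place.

3.9

N = 318; weights Wₕ = Nₕ/N = (0.3836, 0.4937, 0.1226).
x̄_st = Σ Wₕ·x̄ₕ = 0.3836·6 + 0.4937·2 + 0.1226·5 ≈ 3.903...
→ 3.9.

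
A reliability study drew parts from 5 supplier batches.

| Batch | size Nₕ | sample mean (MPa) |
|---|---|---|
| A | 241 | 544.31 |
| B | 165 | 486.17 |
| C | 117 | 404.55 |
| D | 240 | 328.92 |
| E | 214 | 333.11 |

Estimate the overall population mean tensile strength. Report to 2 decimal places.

418.58

x̄_st = (Σ Nₕx̄ₕ) / (Σ Nₕ) = (241·544.31 + 165·486.17 + 117·404.55 + 240·328.92 + 214·333.11) / 977
= 408955.45 / 977 = 418.5829... → 418.58.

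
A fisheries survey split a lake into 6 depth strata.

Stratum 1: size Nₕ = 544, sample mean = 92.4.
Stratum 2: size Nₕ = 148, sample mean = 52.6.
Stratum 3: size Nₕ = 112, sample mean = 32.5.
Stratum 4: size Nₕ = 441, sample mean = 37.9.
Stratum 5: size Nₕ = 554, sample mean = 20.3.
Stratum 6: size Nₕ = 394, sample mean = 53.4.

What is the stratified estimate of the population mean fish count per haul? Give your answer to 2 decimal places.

50.47

x̄_st = (Σ Nₕx̄ₕ) / (Σ Nₕ) = (544·92.4 + 148·52.6 + 112·32.5 + 441·37.9 + 554·20.3 + 394·53.4) / 2193
= 110690.1 / 2193 = 50.4743... → 50.47.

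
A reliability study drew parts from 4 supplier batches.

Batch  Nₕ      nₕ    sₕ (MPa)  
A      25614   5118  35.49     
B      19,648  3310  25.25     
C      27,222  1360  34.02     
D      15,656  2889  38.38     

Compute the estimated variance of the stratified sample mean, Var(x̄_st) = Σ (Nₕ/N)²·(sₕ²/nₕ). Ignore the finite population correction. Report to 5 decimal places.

N = 88140. Term for each stratum: Wₕ²sₕ²/nₕ.
Var(x̄_st) = 0.02078358 + 0.00957162 + 0.08117526 + 0.01608711 = 0.12761757 → 0.12762.

0.12762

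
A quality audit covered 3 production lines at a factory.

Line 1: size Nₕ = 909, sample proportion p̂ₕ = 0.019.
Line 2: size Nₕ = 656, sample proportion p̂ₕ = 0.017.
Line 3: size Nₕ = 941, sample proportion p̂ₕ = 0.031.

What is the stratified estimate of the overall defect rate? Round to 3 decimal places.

Wₕ = Nₕ/N with N = 2506: 0.3627, 0.2618, 0.3755.
p̂_st = 0.3627·0.019 + 0.2618·0.017 + 0.3755·0.031 ≈ 0.02298... → 0.023.

0.023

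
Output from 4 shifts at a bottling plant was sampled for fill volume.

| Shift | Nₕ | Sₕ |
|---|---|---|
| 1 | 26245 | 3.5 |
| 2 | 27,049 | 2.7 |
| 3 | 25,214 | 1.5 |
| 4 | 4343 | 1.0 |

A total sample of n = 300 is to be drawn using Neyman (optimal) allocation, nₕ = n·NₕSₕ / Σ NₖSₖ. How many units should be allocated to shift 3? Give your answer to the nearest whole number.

Σ NₕSₕ = 26245·3.5 + 27049·2.7 + 25214·1.5 + 4343·1.0 = 207053.8.
Share for 3: 37821/207053.8 = 0.18266.
n_3 = 300 × 0.18266 = 54.799... → 55.

55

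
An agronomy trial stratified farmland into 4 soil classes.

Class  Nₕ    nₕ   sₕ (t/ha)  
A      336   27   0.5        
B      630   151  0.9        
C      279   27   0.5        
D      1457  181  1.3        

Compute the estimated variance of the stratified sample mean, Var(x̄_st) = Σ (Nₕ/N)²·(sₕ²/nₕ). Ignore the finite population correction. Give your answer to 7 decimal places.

N = 2702; Wₕ = Nₕ/N.
class A: (336/2702)²·0.5²/27 = 0.0001431806
class B: (630/2702)²·0.9²/151 = 0.0002916208
class C: (279/2702)²·0.5²/27 = 0.0000987220
class D: (1457/2702)²·1.3²/181 = 0.0027149169
Sum = 0.0032484403 → 0.0032484.

0.0032484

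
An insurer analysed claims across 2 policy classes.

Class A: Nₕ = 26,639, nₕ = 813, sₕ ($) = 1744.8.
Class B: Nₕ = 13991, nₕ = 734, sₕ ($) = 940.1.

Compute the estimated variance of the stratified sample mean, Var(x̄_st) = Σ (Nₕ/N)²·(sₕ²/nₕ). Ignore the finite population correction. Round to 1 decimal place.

N = 40630; Wₕ = Nₕ/N.
class A: (26639/40630)²·1744.8²/813 = 1609.6926
class B: (13991/40630)²·940.1²/734 = 142.7762
Sum = 1752.4688 → 1752.5.

1752.5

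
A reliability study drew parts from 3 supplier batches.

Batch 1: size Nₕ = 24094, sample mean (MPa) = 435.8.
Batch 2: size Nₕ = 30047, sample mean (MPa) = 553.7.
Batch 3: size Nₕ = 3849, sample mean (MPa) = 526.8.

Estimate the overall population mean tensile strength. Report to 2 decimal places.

N = 57990; weights Wₕ = Nₕ/N = (0.4155, 0.5181, 0.0664).
x̄_st = Σ Wₕ·x̄ₕ = 0.4155·435.8 + 0.5181·553.7 + 0.0664·526.8 ≈ 502.9288...
→ 502.93.

502.93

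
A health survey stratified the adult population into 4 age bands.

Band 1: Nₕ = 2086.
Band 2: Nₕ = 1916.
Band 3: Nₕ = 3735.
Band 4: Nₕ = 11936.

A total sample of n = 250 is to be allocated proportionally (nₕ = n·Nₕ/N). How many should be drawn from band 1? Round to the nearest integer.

Share of band 1 = 2086/19673 = 0.10603.
Allocate 250 × 0.10603 = 26.508... → 27.

27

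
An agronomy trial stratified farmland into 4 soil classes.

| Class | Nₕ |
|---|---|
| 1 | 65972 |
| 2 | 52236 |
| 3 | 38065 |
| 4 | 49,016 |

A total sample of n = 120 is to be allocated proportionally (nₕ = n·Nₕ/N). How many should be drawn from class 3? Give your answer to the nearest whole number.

Share of class 3 = 38065/205289 = 0.18542.
Allocate 120 × 0.18542 = 22.251... → 22.

22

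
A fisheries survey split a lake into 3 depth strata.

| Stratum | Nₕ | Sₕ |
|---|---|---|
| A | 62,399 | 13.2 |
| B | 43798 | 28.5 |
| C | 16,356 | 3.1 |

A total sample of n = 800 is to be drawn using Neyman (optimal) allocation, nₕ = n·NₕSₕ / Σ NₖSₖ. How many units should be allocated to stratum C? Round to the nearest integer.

19

A: NₕSₕ = 62399·13.2 = 823666.8
B: NₕSₕ = 43798·28.5 = 1248243
C: NₕSₕ = 16356·3.1 = 50703.6
Σ NₕSₕ = 2122613.4.
n_C = 800·50703.6/2122613.4 = 19.110... → 19.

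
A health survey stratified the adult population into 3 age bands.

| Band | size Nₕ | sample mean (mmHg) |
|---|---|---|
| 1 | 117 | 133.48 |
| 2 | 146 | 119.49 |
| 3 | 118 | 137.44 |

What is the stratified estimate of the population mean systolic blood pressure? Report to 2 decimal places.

129.35

N = 381; weights Wₕ = Nₕ/N = (0.3071, 0.3832, 0.3097).
x̄_st = Σ Wₕ·x̄ₕ = 0.3071·133.48 + 0.3832·119.49 + 0.3097·137.44 ≈ 129.3455...
→ 129.35.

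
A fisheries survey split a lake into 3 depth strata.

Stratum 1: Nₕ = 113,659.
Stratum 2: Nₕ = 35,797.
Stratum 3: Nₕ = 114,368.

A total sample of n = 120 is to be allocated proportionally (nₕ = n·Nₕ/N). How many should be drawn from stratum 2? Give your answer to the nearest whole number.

16

Share of stratum 2 = 35797/263824 = 0.13569.
Allocate 120 × 0.13569 = 16.282... → 16.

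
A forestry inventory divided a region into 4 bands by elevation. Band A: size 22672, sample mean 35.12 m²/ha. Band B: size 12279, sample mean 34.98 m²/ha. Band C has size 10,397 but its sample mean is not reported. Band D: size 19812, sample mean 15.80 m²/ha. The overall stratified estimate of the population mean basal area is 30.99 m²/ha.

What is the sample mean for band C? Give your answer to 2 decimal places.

Σ Nₕx̄ₕ = N·μ, so 10397·x̄_C = 65160·30.99 − (22672·35.12 + 12279·34.98 + 19812·15.80).
= 2019308.4 − 1538789.66 = 480518.74.
x̄_C = 480518.74 / 10397 = 46.2171... → 46.22.

46.22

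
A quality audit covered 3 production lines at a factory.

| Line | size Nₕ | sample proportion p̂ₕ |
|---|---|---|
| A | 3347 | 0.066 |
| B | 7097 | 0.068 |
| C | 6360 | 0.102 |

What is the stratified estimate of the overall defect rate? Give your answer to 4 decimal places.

0.0805

Wₕ = Nₕ/N with N = 16804: 0.1992, 0.4223, 0.3785.
p̂_st = 0.1992·0.066 + 0.4223·0.068 + 0.3785·0.102 ≈ 0.080470... → 0.0805.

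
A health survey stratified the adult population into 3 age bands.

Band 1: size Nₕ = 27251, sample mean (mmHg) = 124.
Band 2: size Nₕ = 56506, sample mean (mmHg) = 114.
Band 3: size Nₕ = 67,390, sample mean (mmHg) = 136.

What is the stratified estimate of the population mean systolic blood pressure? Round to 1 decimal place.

x̄_st = (Σ Nₕx̄ₕ) / (Σ Nₕ) = (27251·124 + 56506·114 + 67390·136) / 151147
= 18985848 / 151147 = 125.612... → 125.6.

125.6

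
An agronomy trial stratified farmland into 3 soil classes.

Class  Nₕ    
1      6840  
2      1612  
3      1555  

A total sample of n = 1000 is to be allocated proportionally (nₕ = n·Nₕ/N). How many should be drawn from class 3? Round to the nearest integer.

N = 6840 + 1612 + 1555 = 10007.
n_3 = 1000·1555/10007 = 155.391... → 155.

155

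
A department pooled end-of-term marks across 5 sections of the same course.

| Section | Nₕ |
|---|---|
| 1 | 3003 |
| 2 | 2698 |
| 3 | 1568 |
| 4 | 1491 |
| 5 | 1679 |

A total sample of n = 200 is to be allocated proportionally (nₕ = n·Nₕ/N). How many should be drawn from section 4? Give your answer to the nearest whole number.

29

N = 3003 + 2698 + 1568 + 1491 + 1679 = 10439.
n_4 = 200·1491/10439 = 28.566... → 29.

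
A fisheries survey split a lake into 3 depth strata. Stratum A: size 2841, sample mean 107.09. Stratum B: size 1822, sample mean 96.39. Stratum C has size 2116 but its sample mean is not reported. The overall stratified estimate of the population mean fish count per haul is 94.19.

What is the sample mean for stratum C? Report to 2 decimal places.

74.98

N = 2841 + 1822 + 2116 = 6779.
Overall total = μ·N = 94.19·6779 = 638514.01.
Subtract the known strata: 2841·107.09 + 1822·96.39 = 479865.27.
Remaining total for stratum C: 638514.01 − 479865.27 = 158648.74.
Divide by its size: 158648.74 / 2116 = 74.9758... → 74.98.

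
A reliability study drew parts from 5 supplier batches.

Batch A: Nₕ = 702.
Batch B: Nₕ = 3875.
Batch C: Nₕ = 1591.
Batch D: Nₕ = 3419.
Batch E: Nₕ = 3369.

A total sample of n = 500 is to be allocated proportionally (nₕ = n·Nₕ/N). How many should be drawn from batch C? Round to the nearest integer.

61

N = 702 + 3875 + 1591 + 3419 + 3369 = 12956.
n_C = 500·1591/12956 = 61.400... → 61.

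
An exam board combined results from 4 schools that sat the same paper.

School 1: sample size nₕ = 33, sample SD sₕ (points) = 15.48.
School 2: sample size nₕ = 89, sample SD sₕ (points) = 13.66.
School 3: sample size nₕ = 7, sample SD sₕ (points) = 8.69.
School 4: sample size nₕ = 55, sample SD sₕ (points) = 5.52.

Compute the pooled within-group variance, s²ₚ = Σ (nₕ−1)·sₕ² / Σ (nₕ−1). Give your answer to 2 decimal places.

1: (33−1)·15.48² = 32·239.6304 = 7668.1728
2: (89−1)·13.66² = 88·186.5956 = 16420.4128
3: (7−1)·8.69² = 6·75.5161 = 453.0966
4: (55−1)·5.52² = 54·30.4704 = 1645.4016
Numerator = 26187.0838; denominator = Σ(nₕ−1) = 180.
s²ₚ = 26187.0838/180 = 145.4838... → 145.48.

145.48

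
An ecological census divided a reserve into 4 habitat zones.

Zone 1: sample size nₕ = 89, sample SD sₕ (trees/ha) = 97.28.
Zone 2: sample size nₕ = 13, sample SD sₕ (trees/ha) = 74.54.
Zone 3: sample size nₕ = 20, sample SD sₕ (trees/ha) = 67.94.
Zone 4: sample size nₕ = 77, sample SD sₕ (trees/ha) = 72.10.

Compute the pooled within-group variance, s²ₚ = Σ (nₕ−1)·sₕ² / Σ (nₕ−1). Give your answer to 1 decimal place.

7088.4

Degrees of freedom: 88 + 12 + 19 + 76 = 195.
Σ(nₕ−1)sₕ² = 88·9463.3984 + 12·5556.2116 + 19·4615.8436 + 76·5198.41 = 1382233.7868.
s²ₚ = 1382233.7868 / 195 = 7088.378... → 7088.4.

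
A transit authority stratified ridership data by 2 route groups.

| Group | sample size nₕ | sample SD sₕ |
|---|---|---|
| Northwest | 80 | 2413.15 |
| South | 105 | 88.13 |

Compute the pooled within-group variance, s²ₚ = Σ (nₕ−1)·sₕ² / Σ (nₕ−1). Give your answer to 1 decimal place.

Degrees of freedom: 79 + 104 = 183.
Σ(nₕ−1)sₕ² = 79·5823292.9225 + 104·7766.8969 = 460847898.1551.
s²ₚ = 460847898.1551 / 183 = 2518294.525... → 2518294.5.

2518294.5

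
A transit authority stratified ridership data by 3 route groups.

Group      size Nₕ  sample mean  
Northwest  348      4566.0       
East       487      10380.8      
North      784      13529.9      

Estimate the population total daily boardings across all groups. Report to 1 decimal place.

Estimate total by summing Nₕ·x̄ₕ over strata.
348·4566.0 + 487·10380.8 + 784·13529.9 = 1588968 + 5055449.6 + 10607441.6 = 17251859.2.

17251859.2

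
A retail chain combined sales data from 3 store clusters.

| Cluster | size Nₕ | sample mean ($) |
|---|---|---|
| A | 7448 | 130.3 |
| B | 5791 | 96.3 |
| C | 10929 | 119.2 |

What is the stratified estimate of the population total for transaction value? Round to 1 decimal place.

2830884.5

A: 7448·130.3 = 970474.4
B: 5791·96.3 = 557673.3
C: 10929·119.2 = 1302736.8
τ̂ = Σ Nₕx̄ₕ = 2830884.5.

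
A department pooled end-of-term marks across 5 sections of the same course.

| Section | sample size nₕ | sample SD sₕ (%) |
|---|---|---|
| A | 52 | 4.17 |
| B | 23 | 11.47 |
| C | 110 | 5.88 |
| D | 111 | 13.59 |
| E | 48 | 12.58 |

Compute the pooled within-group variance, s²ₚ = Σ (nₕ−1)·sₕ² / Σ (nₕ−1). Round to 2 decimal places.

Degrees of freedom: 51 + 22 + 109 + 110 + 47 = 339.
Σ(nₕ−1)sₕ² = 51·17.3889 + 22·131.5609 + 109·34.5744 + 110·184.6881 + 47·158.2564 = 35303.5251.
s²ₚ = 35303.5251 / 339 = 104.1402... → 104.14.

104.14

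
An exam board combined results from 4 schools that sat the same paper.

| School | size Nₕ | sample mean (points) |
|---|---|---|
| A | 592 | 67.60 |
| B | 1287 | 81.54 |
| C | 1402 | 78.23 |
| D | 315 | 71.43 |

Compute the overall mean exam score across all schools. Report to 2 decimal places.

N = 3596; weights Wₕ = Nₕ/N = (0.1646, 0.3579, 0.3899, 0.0876).
x̄_st = Σ Wₕ·x̄ₕ = 0.1646·67.60 + 0.3579·81.54 + 0.3899·78.23 + 0.0876·71.43 ≈ 77.0690...
→ 77.07.

77.07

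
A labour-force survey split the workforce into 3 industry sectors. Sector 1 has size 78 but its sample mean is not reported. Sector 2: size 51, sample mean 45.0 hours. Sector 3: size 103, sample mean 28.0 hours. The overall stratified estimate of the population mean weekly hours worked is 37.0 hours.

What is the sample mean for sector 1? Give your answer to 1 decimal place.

43.7

N = 78 + 51 + 103 = 232.
Overall total = μ·N = 37.0·232 = 8584.
Subtract the known strata: 51·45.0 + 103·28.0 = 5179.
Remaining total for sector 1: 8584 − 5179 = 3405.
Divide by its size: 3405 / 78 = 43.654... → 43.7.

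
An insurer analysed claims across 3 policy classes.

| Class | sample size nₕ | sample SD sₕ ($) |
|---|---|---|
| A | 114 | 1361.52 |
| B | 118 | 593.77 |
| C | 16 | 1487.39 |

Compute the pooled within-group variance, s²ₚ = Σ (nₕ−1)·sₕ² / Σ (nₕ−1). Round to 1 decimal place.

1158804.2

Degrees of freedom: 113 + 117 + 15 = 245.
Σ(nₕ−1)sₕ² = 113·1853736.7104 + 117·352562.8129 + 15·2212329.0121 = 283907032.566.
s²ₚ = 283907032.566 / 245 = 1158804.215... → 1158804.2.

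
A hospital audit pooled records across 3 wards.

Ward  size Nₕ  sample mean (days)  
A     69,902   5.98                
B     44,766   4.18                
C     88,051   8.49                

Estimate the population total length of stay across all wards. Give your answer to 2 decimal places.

Estimate total by summing Nₕ·x̄ₕ over strata.
69902·5.98 + 44766·4.18 + 88051·8.49 = 418013.96 + 187121.88 + 747552.99 = 1352688.83.

1352688.83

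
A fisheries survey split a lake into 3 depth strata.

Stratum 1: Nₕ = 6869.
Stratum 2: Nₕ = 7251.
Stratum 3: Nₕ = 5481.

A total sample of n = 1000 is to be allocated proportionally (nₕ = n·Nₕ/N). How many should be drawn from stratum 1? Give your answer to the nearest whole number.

350

N = 6869 + 7251 + 5481 = 19601.
n_1 = 1000·6869/19601 = 350.441... → 350.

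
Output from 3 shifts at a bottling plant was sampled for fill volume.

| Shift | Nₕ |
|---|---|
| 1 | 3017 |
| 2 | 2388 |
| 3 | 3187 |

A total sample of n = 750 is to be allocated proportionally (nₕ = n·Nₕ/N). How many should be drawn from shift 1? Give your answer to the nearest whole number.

263

Share of shift 1 = 3017/8592 = 0.35114.
Allocate 750 × 0.35114 = 263.355... → 263.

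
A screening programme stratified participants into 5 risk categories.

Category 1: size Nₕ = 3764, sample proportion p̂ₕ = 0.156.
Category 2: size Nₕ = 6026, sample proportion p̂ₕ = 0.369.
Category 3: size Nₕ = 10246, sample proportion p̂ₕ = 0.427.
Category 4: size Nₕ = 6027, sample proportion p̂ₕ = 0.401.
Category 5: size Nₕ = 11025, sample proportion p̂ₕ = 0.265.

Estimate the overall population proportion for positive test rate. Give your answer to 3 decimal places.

0.338

Wₕ = Nₕ/N with N = 37088: 0.1015, 0.1625, 0.2763, 0.1625, 0.2973.
p̂_st = 0.1015·0.156 + 0.1625·0.369 + 0.2763·0.427 + 0.1625·0.401 + 0.2973·0.265 ≈ 0.33769... → 0.338.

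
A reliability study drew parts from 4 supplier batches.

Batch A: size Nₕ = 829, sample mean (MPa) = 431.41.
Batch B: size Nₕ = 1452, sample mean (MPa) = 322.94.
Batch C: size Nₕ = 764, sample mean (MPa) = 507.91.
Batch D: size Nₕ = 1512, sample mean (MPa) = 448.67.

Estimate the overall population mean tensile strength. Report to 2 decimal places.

x̄_st = (Σ Nₕx̄ₕ) / (Σ Nₕ) = (829·431.41 + 1452·322.94 + 764·507.91 + 1512·448.67) / 4557
= 1892980.05 / 4557 = 415.4005... → 415.40.

415.40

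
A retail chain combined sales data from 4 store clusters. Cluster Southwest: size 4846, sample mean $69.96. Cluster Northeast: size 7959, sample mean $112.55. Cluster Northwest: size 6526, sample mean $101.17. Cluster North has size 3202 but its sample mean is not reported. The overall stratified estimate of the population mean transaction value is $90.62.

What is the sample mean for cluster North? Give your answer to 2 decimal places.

45.88

N = 4846 + 7959 + 6526 + 3202 = 22533.
Overall total = μ·N = 90.62·22533 = 2041940.46.
Subtract the known strata: 4846·69.96 + 7959·112.55 + 6526·101.17 = 1895047.03.
Remaining total for cluster North: 2041940.46 − 1895047.03 = 146893.43.
Divide by its size: 146893.43 / 3202 = 45.8755... → 45.88.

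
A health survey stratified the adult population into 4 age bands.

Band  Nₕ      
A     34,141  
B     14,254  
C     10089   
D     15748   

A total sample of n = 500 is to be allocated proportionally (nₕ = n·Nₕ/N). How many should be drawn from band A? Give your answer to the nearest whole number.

230

N = 34141 + 14254 + 10089 + 15748 = 74232.
n_A = 500·34141/74232 = 229.961... → 230.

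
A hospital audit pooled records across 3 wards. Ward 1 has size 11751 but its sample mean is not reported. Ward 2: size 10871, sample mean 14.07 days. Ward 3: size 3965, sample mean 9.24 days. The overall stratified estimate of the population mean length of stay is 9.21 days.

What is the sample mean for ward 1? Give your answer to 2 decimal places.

4.70

N = 11751 + 10871 + 3965 = 26587.
Overall total = μ·N = 9.21·26587 = 244866.27.
Subtract the known strata: 10871·14.07 + 3965·9.24 = 189591.57.
Remaining total for ward 1: 244866.27 − 189591.57 = 55274.7.
Divide by its size: 55274.7 / 11751 = 4.7038... → 4.70.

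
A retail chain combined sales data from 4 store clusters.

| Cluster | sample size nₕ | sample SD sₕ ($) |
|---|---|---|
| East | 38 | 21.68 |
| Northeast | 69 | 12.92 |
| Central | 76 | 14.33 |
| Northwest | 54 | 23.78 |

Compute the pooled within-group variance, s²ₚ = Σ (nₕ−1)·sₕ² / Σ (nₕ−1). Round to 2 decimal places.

East: (38−1)·21.68² = 37·470.0224 = 17390.8288
Northeast: (69−1)·12.92² = 68·166.9264 = 11350.9952
Central: (76−1)·14.33² = 75·205.3489 = 15401.1675
Northwest: (54−1)·23.78² = 53·565.4884 = 29970.8852
Numerator = 74113.8767; denominator = Σ(nₕ−1) = 233.
s²ₚ = 74113.8767/233 = 318.0853... → 318.09.

318.09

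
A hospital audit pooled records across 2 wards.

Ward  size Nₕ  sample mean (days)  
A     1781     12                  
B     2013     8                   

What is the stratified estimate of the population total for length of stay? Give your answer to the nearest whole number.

Population total = Σ Nₕ·x̄ₕ (each stratum's size times its mean).
1781·12 + 2013·8 = 21372 + 16104 = 37476.

37476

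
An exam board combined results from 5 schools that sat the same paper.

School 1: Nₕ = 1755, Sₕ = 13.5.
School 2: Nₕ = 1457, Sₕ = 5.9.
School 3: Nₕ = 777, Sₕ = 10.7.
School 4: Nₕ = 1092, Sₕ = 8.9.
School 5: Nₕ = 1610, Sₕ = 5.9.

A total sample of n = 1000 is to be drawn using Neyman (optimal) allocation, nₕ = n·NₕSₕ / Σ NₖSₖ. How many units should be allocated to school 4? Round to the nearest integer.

162

Σ NₕSₕ = 1755·13.5 + 1457·5.9 + 777·10.7 + 1092·8.9 + 1610·5.9 = 59820.5.
Share for 4: 9718.8/59820.5 = 0.16247.
n_4 = 1000 × 0.16247 = 162.466... → 162.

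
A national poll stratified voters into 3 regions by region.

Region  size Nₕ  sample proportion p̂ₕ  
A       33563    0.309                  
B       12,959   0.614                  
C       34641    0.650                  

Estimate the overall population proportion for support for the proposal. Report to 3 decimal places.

0.503

N = 33563 + 12959 + 34641 = 81163.
Overall proportion = Σ (Nₕ/N)·p̂ₕ.
Σ Nₕp̂ₕ = 10370.967 + 7956.826 + 22516.65 = 40844.443.
40844.443 / 81163 = 0.50324... → 0.503.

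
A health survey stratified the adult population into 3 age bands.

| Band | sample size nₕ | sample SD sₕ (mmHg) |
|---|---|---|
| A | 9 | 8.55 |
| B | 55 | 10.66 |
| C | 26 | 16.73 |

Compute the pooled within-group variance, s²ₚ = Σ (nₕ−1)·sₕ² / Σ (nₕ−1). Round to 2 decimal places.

157.68

Degrees of freedom: 8 + 54 + 25 = 87.
Σ(nₕ−1)sₕ² = 8·73.1025 + 54·113.6356 + 25·279.8929 = 13718.4649.
s²ₚ = 13718.4649 / 87 = 157.6835... → 157.68.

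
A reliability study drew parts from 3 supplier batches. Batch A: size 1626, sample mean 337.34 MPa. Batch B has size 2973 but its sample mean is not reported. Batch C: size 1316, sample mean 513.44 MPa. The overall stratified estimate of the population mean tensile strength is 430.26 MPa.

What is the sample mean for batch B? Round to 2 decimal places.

444.26

N = 1626 + 2973 + 1316 = 5915.
Overall total = μ·N = 430.26·5915 = 2544987.9.
Subtract the known strata: 1626·337.34 + 1316·513.44 = 1224201.88.
Remaining total for batch B: 2544987.9 − 1224201.88 = 1320786.02.
Divide by its size: 1320786.02 / 2973 = 444.2603... → 444.26.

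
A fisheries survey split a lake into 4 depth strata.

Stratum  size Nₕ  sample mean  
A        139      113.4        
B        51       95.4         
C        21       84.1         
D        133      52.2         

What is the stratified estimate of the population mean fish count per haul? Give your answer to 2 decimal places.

x̄_st = (Σ Nₕx̄ₕ) / (Σ Nₕ) = (139·113.4 + 51·95.4 + 21·84.1 + 133·52.2) / 344
= 29336.7 / 344 = 85.2811... → 85.28.

85.28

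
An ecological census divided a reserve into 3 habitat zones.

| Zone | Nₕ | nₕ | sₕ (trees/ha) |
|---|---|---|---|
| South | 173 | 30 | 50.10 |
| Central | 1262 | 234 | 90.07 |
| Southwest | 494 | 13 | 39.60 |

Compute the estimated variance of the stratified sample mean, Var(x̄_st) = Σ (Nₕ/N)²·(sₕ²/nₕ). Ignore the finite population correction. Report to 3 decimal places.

N = 1929. Term for each stratum: Wₕ²sₕ²/nₕ.
Var(x̄_st) = 0.672949 + 14.838798 + 7.911092 = 23.422839 → 23.423.

23.423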